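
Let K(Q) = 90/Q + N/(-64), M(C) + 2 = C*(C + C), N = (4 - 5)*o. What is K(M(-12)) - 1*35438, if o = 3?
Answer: -324325267/9152 ≈ -35438.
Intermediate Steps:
N = -3 (N = (4 - 5)*3 = -1*3 = -3)
M(C) = -2 + 2*C² (M(C) = -2 + C*(C + C) = -2 + C*(2*C) = -2 + 2*C²)
K(Q) = 3/64 + 90/Q (K(Q) = 90/Q - 3/(-64) = 90/Q - 3*(-1/64) = 90/Q + 3/64 = 3/64 + 90/Q)
K(M(-12)) - 1*35438 = (3/64 + 90/(-2 + 2*(-12)²)) - 1*35438 = (3/64 + 90/(-2 + 2*144)) - 35438 = (3/64 + 90/(-2 + 288)) - 35438 = (3/64 + 90/286) - 35438 = (3/64 + 90*(1/286)) - 35438 = (3/64 + 45/143) - 35438 = 3309/9152 - 35438 = -324325267/9152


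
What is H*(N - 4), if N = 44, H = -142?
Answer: -5680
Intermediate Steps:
H*(N - 4) = -142*(44 - 4) = -142*40 = -5680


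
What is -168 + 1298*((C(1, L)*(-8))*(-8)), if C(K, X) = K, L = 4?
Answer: 82904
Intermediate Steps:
-168 + 1298*((C(1, L)*(-8))*(-8)) = -168 + 1298*((1*(-8))*(-8)) = -168 + 1298*(-8*(-8)) = -168 + 1298*64 = -168 + 83072 = 82904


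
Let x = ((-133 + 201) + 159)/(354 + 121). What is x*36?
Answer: 8172/475 ≈ 17.204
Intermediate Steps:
x = 227/475 (x = (68 + 159)/475 = 227*(1/475) = 227/475 ≈ 0.47789)
x*36 = (227/475)*36 = 8172/475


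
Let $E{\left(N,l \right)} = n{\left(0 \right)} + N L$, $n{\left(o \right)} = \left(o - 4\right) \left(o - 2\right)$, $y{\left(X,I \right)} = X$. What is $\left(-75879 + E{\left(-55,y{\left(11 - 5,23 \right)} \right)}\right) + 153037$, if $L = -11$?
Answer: $77771$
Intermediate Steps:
$n{\left(o \right)} = \left(-4 + o\right) \left(-2 + o\right)$
$E{\left(N,l \right)} = 8 - 11 N$ ($E{\left(N,l \right)} = \left(8 + 0^{2} - 0\right) + N \left(-11\right) = \left(8 + 0 + 0\right) - 11 N = 8 - 11 N$)
$\left(-75879 + E{\left(-55,y{\left(11 - 5,23 \right)} \right)}\right) + 153037 = \left(-75879 + \left(8 - -605\right)\right) + 153037 = \left(-75879 + \left(8 + 605\right)\right) + 153037 = \left(-75879 + 613\right) + 153037 = -75266 + 153037 = 77771$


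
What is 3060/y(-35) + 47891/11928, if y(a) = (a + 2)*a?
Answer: 874417/131208 ≈ 6.6644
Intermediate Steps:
y(a) = a*(2 + a) (y(a) = (2 + a)*a = a*(2 + a))
3060/y(-35) + 47891/11928 = 3060/((-35*(2 - 35))) + 47891/11928 = 3060/((-35*(-33))) + 47891*(1/11928) = 3060/1155 + 47891/11928 = 3060*(1/1155) + 47891/11928 = 204/77 + 47891/11928 = 874417/131208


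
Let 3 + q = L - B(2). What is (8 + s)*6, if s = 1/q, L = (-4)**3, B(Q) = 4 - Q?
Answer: 1102/23 ≈ 47.913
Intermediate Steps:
L = -64
q = -69 (q = -3 + (-64 - (4 - 1*2)) = -3 + (-64 - (4 - 2)) = -3 + (-64 - 1*2) = -3 + (-64 - 2) = -3 - 66 = -69)
s = -1/69 (s = 1/(-69) = -1/69 ≈ -0.014493)
(8 + s)*6 = (8 - 1/69)*6 = (551/69)*6 = 1102/23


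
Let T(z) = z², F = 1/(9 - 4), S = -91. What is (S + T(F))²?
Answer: 5171076/625 ≈ 8273.7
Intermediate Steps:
F = ⅕ (F = 1/5 = ⅕ ≈ 0.20000)
(S + T(F))² = (-91 + (⅕)²)² = (-91 + 1/25)² = (-2274/25)² = 5171076/625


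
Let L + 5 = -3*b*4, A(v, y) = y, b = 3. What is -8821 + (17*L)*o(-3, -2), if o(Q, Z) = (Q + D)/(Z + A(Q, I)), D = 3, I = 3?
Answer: -8821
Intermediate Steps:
o(Q, Z) = (3 + Q)/(3 + Z) (o(Q, Z) = (Q + 3)/(Z + 3) = (3 + Q)/(3 + Z))
L = -41 (L = -5 - 3*3*4 = -5 - 9*4 = -5 - 36 = -41)
-8821 + (17*L)*o(-3, -2) = -8821 + (17*(-41))*((3 - 3)/(3 - 2)) = -8821 - 697*0/1 = -8821 - 697*0 = -8821 + 0 = -8821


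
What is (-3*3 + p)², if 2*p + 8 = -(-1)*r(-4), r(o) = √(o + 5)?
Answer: 625/4 ≈ 156.25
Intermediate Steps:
r(o) = √(5 + o)
p = -7/2 (p = -4 + (-(-1)*√(5 - 4))/2 = -4 + (-(-1)*√1)/2 = -4 + (-(-1))/2 = -4 + (-1*(-1))/2 = -4 + (½)*1 = -4 + ½ = -7/2 ≈ -3.5000)
(-3*3 + p)² = (-3*3 - 7/2)² = (-9 - 7/2)² = (-25/2)² = 625/4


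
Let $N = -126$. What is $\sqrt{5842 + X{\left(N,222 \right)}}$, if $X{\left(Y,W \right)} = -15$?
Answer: $\sqrt{5827} \approx 76.335$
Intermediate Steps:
$\sqrt{5842 + X{\left(N,222 \right)}} = \sqrt{5842 - 15} = \sqrt{5827}$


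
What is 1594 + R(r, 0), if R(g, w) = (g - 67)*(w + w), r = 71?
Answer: 1594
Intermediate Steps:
R(g, w) = 2*w*(-67 + g) (R(g, w) = (-67 + g)*(2*w) = 2*w*(-67 + g))
1594 + R(r, 0) = 1594 + 2*0*(-67 + 71) = 1594 + 2*0*4 = 1594 + 0 = 1594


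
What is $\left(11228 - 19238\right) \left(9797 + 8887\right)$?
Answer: $-149658840$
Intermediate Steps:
$\left(11228 - 19238\right) \left(9797 + 8887\right) = \left(-8010\right) 18684 = -149658840$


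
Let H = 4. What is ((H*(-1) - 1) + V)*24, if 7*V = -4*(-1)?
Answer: -744/7 ≈ -106.29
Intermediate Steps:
V = 4/7 (V = (-4*(-1))/7 = (⅐)*4 = 4/7 ≈ 0.57143)
((H*(-1) - 1) + V)*24 = ((4*(-1) - 1) + 4/7)*24 = ((-4 - 1) + 4/7)*24 = (-5 + 4/7)*24 = -31/7*24 = -744/7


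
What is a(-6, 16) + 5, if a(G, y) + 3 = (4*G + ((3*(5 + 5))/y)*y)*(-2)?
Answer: -10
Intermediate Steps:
a(G, y) = -63 - 8*G (a(G, y) = -3 + (4*G + ((3*(5 + 5))/y)*y)*(-2) = -3 + (4*G + ((3*10)/y)*y)*(-2) = -3 + (4*G + (30/y)*y)*(-2) = -3 + (4*G + 30)*(-2) = -3 + (30 + 4*G)*(-2) = -3 + (-60 - 8*G) = -63 - 8*G)
a(-6, 16) + 5 = (-63 - 8*(-6)) + 5 = (-63 + 48) + 5 = -15 + 5 = -10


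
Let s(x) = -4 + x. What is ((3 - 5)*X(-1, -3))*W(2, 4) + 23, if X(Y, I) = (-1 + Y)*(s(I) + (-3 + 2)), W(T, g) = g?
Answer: -105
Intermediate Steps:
X(Y, I) = (-1 + Y)*(-5 + I) (X(Y, I) = (-1 + Y)*((-4 + I) + (-3 + 2)) = (-1 + Y)*((-4 + I) - 1) = (-1 + Y)*(-5 + I))
((3 - 5)*X(-1, -3))*W(2, 4) + 23 = ((3 - 5)*(5 - 1*(-3) - 1*(-1) - (-4 - 3)))*4 + 23 = -2*(5 + 3 + 1 - 1*(-7))*4 + 23 = -2*(5 + 3 + 1 + 7)*4 + 23 = -2*16*4 + 23 = -32*4 + 23 = -128 + 23 = -105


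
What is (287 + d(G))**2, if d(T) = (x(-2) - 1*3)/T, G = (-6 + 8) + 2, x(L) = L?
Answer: 1306449/16 ≈ 81653.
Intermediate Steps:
G = 4 (G = 2 + 2 = 4)
d(T) = -5/T (d(T) = (-2 - 1*3)/T = (-2 - 3)/T = -5/T)
(287 + d(G))**2 = (287 - 5/4)**2 = (1143/4)**2 = 1306449/16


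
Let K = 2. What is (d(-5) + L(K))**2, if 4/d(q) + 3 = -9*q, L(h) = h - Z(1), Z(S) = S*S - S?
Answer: 1936/441 ≈ 4.3900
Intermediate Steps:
Z(S) = S**2 - S
L(h) = h (L(h) = h - (-1 + 1) = h - 0 = h - 1*0 = h + 0 = h)
d(q) = 4/(-3 - 9*q)
(d(-5) + L(K))**2 = (-4/(3 + 9*(-5)) + 2)**2 = (-4/(3 - 45) + 2)**2 = (-4/(-42) + 2)**2 = (-4*(-1/42) + 2)**2 = (2/21 + 2)**2 = (44/21)**2 = 1936/441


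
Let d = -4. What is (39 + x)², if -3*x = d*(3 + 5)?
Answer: 22201/9 ≈ 2466.8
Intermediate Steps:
x = 32/3 (x = -(-4)*(3 + 5)/3 = -(-4)*8/3 = -⅓*(-32) = 32/3 ≈ 10.667)
(39 + x)² = (39 + 32/3)² = (149/3)² = 22201/9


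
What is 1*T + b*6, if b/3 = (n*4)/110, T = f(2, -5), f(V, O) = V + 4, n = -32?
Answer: -822/55 ≈ -14.945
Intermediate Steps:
f(V, O) = 4 + V
T = 6 (T = 4 + 2 = 6)
b = -192/55 (b = 3*(-32*4/110) = 3*(-128*1/110) = 3*(-64/55) = -192/55 ≈ -3.4909)
1*T + b*6 = 1*6 - 192/55*6 = 6 - 1152/55 = -822/55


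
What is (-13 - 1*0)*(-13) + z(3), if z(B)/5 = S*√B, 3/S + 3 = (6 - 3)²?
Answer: 169 + 5*√3/2 ≈ 173.33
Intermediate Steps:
S = ½ (S = 3/(-3 + (6 - 3)²) = 3/(-3 + 3²) = 3/(-3 + 9) = 3/6 = 3*(⅙) = ½ ≈ 0.50000)
z(B) = 5*√B/2 (z(B) = 5*(√B/2) = 5*√B/2)
(-13 - 1*0)*(-13) + z(3) = (-13 - 1*0)*(-13) + 5*√3/2 = (-13 + 0)*(-13) + 5*√3/2 = -13*(-13) + 5*√3/2 = 169 + 5*√3/2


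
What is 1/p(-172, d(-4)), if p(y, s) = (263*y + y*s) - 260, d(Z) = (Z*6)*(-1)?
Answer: -1/49624 ≈ -2.0152e-5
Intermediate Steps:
d(Z) = -6*Z (d(Z) = (6*Z)*(-1) = -6*Z)
p(y, s) = -260 + 263*y + s*y (p(y, s) = (263*y + s*y) - 260 = -260 + 263*y + s*y)
1/p(-172, d(-4)) = 1/(-260 + 263*(-172) - 6*(-4)*(-172)) = 1/(-260 - 45236 + 24*(-172)) = 1/(-260 - 45236 - 4128) = 1/(-49624) = -1/49624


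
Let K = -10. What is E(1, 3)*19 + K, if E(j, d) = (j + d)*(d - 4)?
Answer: -86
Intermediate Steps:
E(j, d) = (-4 + d)*(d + j) (E(j, d) = (d + j)*(-4 + d) = (-4 + d)*(d + j))
E(1, 3)*19 + K = (3² - 4*3 - 4*1 + 3*1)*19 - 10 = (9 - 12 - 4 + 3)*19 - 10 = -4*19 - 10 = -76 - 10 = -86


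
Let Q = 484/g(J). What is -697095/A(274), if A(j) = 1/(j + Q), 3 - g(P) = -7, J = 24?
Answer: -224743428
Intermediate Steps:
g(P) = 10 (g(P) = 3 - 1*(-7) = 3 + 7 = 10)
Q = 242/5 (Q = 484/10 = 484*(⅒) = 242/5 ≈ 48.400)
A(j) = 1/(242/5 + j) (A(j) = 1/(j + 242/5) = 1/(242/5 + j))
-697095/A(274) = -697095/(5/(242 + 5*274)) = -697095/(5/(242 + 1370)) = -697095/(5/1612) = -697095/(5*(1/1612)) = -697095/5/1612 = -697095*1612/5 = -224743428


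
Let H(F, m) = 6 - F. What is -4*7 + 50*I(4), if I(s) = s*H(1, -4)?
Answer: 972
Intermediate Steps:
I(s) = 5*s (I(s) = s*(6 - 1*1) = s*(6 - 1) = s*5 = 5*s)
-4*7 + 50*I(4) = -4*7 + 50*(5*4) = -28 + 50*20 = -28 + 1000 = 972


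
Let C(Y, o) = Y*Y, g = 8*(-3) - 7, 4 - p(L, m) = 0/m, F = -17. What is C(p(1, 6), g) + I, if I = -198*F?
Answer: 3382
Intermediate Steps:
p(L, m) = 4 (p(L, m) = 4 - 0/m = 4 - 1*0 = 4 + 0 = 4)
g = -31 (g = -24 - 7 = -31)
C(Y, o) = Y²
I = 3366 (I = -198*(-17) = 3366)
C(p(1, 6), g) + I = 4² + 3366 = 16 + 3366 = 3382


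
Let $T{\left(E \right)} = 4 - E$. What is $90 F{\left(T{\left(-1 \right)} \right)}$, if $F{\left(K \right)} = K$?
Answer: $450$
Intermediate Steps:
$90 F{\left(T{\left(-1 \right)} \right)} = 90 \left(4 - -1\right) = 90 \left(4 + 1\right) = 90 \cdot 5 = 450$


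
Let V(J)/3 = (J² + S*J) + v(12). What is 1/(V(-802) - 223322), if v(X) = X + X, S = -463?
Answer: 1/2820340 ≈ 3.5457e-7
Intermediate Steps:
v(X) = 2*X
V(J) = 72 - 1389*J + 3*J² (V(J) = 3*((J² - 463*J) + 2*12) = 3*((J² - 463*J) + 24) = 3*(24 + J² - 463*J) = 72 - 1389*J + 3*J²)
1/(V(-802) - 223322) = 1/((72 - 1389*(-802) + 3*(-802)²) - 223322) = 1/((72 + 1113978 + 3*643204) - 223322) = 1/((72 + 1113978 + 1929612) - 223322) = 1/(3043662 - 223322) = 1/2820340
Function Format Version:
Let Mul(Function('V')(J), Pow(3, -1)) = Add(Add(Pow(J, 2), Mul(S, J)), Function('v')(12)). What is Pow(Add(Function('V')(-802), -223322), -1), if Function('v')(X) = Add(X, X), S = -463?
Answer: Rational(1, 2820340) ≈ 3.5457e-7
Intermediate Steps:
Function('v')(X) = Mul(2, X)
Function('V')(J) = Add(72, Mul(-1389, J), Mul(3, Pow(J, 2))) (Function('V')(J) = Mul(3, Add(Add(Pow(J, 2), Mul(-463, J)), Mul(2, 12))) = Mul(3, Add(Add(Pow(J, 2), Mul(-463, J)), 24)) = Mul(3, Add(24, Pow(J, 2), Mul(-463, J))) = Add(72, Mul(-1389, J), Mul(3, Pow(J, 2))))
Pow(Add(Function('V')(-802), -223322), -1) = Pow(Add(Add(72, Mul(-1389, -802), Mul(3, Pow(-802, 2))), -223322), -1) = Pow(Add(Add(72, 1113978, Mul(3, 643204)), -223322), -1) = Pow(Add(Add(72, 1113978, 1929612), -223322), -1) = Pow(Add(3043662, -223322), -1) = Pow(2820340, -1) = Rational(1, 2820340)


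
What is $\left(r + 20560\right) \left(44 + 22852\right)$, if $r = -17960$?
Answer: $59529600$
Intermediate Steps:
$\left(r + 20560\right) \left(44 + 22852\right) = \left(-17960 + 20560\right) \left(44 + 22852\right) = 2600 \cdot 22896 = 59529600$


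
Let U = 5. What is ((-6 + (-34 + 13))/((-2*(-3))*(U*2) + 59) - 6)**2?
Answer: 549081/14161 ≈ 38.774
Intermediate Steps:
((-6 + (-34 + 13))/((-2*(-3))*(U*2) + 59) - 6)**2 = ((-6 + (-34 + 13))/((-2*(-3))*(5*2) + 59) - 6)**2 = ((-6 - 21)/(6*10 + 59) - 6)**2 = (-27/(60 + 59) - 6)**2 = (-27/119 - 6)**2 = (-741/119)**2 = 549081/14161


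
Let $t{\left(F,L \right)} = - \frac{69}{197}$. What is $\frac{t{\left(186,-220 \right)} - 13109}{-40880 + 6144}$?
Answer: $\frac{1291271}{3421496} \approx 0.3774$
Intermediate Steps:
$t{\left(F,L \right)} = - \frac{69}{197}$ ($t{\left(F,L \right)} = \left(-69\right) \frac{1}{197} = - \frac{69}{197}$)
$\frac{t{\left(186,-220 \right)} - 13109}{-40880 + 6144} = \frac{- \frac{69}{197} - 13109}{-40880 + 6144} = - \frac{2582542}{197 \left(-34736\right)} = \left(- \frac{2582542}{197}\right) \left(- \frac{1}{34736}\right) = \frac{1291271}{3421496}$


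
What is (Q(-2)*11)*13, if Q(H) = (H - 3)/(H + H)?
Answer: 715/4 ≈ 178.75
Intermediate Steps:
Q(H) = (-3 + H)/(2*H) (Q(H) = (-3 + H)/((2*H)) = (-3 + H)*(1/(2*H)) = (-3 + H)/(2*H))
(Q(-2)*11)*13 = (((½)*(-3 - 2)/(-2))*11)*13 = (((½)*(-½)*(-5))*11)*13 = ((5/4)*11)*13 = (55/4)*13 = 715/4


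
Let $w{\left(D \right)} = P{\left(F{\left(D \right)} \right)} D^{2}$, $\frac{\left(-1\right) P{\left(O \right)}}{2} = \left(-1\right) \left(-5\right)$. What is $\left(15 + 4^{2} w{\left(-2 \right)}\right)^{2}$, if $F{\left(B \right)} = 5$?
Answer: $390625$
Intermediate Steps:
$P{\left(O \right)} = -10$ ($P{\left(O \right)} = - 2 \left(\left(-1\right) \left(-5\right)\right) = \left(-2\right) 5 = -10$)
$w{\left(D \right)} = - 10 D^{2}$
$\left(15 + 4^{2} w{\left(-2 \right)}\right)^{2} = \left(15 + 4^{2} \left(- 10 \left(-2\right)^{2}\right)\right)^{2} = \left(15 + 16 \left(\left(-10\right) 4\right)\right)^{2} = \left(15 + 16 \left(-40\right)\right)^{2} = \left(15 - 640\right)^{2} = \left(-625\right)^{2} = 390625$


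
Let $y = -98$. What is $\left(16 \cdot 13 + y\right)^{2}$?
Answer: $12100$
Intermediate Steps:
$\left(16 \cdot 13 + y\right)^{2} = \left(16 \cdot 13 - 98\right)^{2} = \left(208 - 98\right)^{2} = 110^{2} = 12100$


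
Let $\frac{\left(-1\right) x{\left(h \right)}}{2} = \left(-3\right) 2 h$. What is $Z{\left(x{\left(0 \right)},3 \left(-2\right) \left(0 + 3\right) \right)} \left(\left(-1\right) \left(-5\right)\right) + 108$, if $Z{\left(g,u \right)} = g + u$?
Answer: $18$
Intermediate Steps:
$x{\left(h \right)} = 12 h$ ($x{\left(h \right)} = - 2 \left(-3\right) 2 h = - 2 \left(- 6 h\right) = 12 h$)
$Z{\left(x{\left(0 \right)},3 \left(-2\right) \left(0 + 3\right) \right)} \left(\left(-1\right) \left(-5\right)\right) + 108 = \left(12 \cdot 0 + 3 \left(-2\right) \left(0 + 3\right)\right) \left(\left(-1\right) \left(-5\right)\right) + 108 = \left(0 - 18\right) 5 + 108 = \left(-18\right) 5 + 108 = -90 + 108 = 18$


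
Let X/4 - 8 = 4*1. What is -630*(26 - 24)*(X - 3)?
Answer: -56700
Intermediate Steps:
X = 48 (X = 32 + 4*(4*1) = 32 + 4*4 = 32 + 16 = 48)
-630*(26 - 24)*(X - 3) = -630*(26 - 24)*(48 - 3) = -1260*45 = -630*90 = -56700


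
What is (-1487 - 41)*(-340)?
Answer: 519520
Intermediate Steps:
(-1487 - 41)*(-340) = -1528*(-340) = 519520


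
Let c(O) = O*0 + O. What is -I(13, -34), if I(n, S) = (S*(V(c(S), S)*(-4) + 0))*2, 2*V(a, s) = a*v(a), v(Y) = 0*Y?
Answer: 0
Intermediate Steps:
v(Y) = 0
c(O) = O (c(O) = 0 + O = O)
V(a, s) = 0 (V(a, s) = (a*0)/2 = (½)*0 = 0)
I(n, S) = 0 (I(n, S) = (S*(0*(-4) + 0))*2 = (S*(0 + 0))*2 = (S*0)*2 = 0*2 = 0)
-I(13, -34) = -1*0 = 0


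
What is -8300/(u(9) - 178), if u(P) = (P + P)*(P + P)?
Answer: -4150/73 ≈ -56.849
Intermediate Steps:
u(P) = 4*P**2 (u(P) = (2*P)*(2*P) = 4*P**2)
-8300/(u(9) - 178) = -8300/(4*9**2 - 178) = -8300/(4*81 - 178) = -8300/(324 - 178) = -8300/146 = -8300*1/146 = -4150/73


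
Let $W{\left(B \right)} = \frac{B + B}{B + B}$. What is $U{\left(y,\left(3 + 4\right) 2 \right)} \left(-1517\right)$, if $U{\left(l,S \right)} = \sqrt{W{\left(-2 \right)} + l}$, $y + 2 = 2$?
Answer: $-1517$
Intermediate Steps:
$W{\left(B \right)} = 1$ ($W{\left(B \right)} = \frac{2 B}{2 B} = 2 B \frac{1}{2 B} = 1$)
$y = 0$ ($y = -2 + 2 = 0$)
$U{\left(l,S \right)} = \sqrt{1 + l}$
$U{\left(y,\left(3 + 4\right) 2 \right)} \left(-1517\right) = \sqrt{1 + 0} \left(-1517\right) = \sqrt{1} \left(-1517\right) = 1 \left(-1517\right) = -1517$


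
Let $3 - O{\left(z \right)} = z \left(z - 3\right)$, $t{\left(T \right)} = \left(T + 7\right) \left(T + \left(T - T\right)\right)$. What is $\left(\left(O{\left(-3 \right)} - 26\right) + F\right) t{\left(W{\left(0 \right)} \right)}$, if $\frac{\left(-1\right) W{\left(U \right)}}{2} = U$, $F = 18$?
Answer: $0$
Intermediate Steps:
$W{\left(U \right)} = - 2 U$
$t{\left(T \right)} = T \left(7 + T\right)$ ($t{\left(T \right)} = \left(7 + T\right) \left(T + 0\right) = \left(7 + T\right) T = T \left(7 + T\right)$)
$O{\left(z \right)} = 3 - z \left(-3 + z\right)$ ($O{\left(z \right)} = 3 - z \left(z - 3\right) = 3 - z \left(-3 + z\right)$)
$\left(\left(O{\left(-3 \right)} - 26\right) + F\right) t{\left(W{\left(0 \right)} \right)} = \left(\left(\left(3 - \left(-3\right)^{2} + 3 \left(-3\right)\right) - 26\right) + 18\right) \left(-2\right) 0 \left(7 - 0\right) = \left(\left(\left(3 - 9 - 9\right) - 26\right) + 18\right) 0 \left(7 + 0\right) = \left(\left(\left(3 - 9 - 9\right) - 26\right) + 18\right) 0 \cdot 7 = \left(\left(-15 - 26\right) + 18\right) 0 = \left(-41 + 18\right) 0 = \left(-23\right) 0 = 0$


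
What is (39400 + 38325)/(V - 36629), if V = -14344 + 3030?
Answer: -77725/47943 ≈ -1.6212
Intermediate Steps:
V = -11314
(39400 + 38325)/(V - 36629) = (39400 + 38325)/(-11314 - 36629) = 77725/(-47943) = 77725*(-1/47943) = -77725/47943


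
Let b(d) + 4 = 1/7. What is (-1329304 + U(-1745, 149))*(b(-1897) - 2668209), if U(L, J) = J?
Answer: 24825279220950/7 ≈ 3.5465e+12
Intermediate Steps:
b(d) = -27/7 (b(d) = -4 + 1/7 = -4 + ⅐ = -27/7)
(-1329304 + U(-1745, 149))*(b(-1897) - 2668209) = (-1329304 + 149)*(-27/7 - 2668209) = -1329155*(-18677490/7) = 24825279220950/7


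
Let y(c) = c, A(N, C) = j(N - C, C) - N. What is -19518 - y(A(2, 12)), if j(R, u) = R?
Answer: -19506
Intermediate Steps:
A(N, C) = -C (A(N, C) = (N - C) - N = -C)
-19518 - y(A(2, 12)) = -19518 - (-1)*12 = -19518 - 1*(-12) = -19518 + 12 = -19506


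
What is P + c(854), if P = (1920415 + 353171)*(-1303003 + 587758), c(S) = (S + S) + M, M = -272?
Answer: -1626171017134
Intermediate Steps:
c(S) = -272 + 2*S (c(S) = (S + S) - 272 = 2*S - 272 = -272 + 2*S)
P = -1626171018570 (P = 2273586*(-715245) = -1626171018570)
P + c(854) = -1626171018570 + (-272 + 2*854) = -1626171018570 + (-272 + 1708) = -1626171018570 + 1436 = -1626171017134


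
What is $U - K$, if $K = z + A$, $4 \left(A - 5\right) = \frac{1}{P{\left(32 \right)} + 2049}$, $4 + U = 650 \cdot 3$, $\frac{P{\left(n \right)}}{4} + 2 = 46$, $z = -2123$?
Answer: $\frac{36169599}{8900} \approx 4064.0$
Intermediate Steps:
$P{\left(n \right)} = 176$ ($P{\left(n \right)} = -8 + 4 \cdot 46 = -8 + 184 = 176$)
$U = 1946$ ($U = -4 + 650 \cdot 3 = -4 + 1950 = 1946$)
$A = \frac{44501}{8900}$ ($A = 5 + \frac{1}{4 \left(176 + 2049\right)} = 5 + \frac{1}{4 \cdot 2225} = 5 + \frac{1}{4} \cdot \frac{1}{2225} = 5 + \frac{1}{8900} = \frac{44501}{8900} \approx 5.0001$)
$K = - \frac{18850199}{8900}$ ($K = -2123 + \frac{44501}{8900} = - \frac{18850199}{8900} \approx -2118.0$)
$U - K = 1946 - - \frac{18850199}{8900} = 1946 + \frac{18850199}{8900} = \frac{36169599}{8900}$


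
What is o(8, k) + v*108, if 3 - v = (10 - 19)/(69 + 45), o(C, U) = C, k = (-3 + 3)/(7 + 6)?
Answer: 6470/19 ≈ 340.53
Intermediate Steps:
k = 0 (k = 0/13 = 0*(1/13) = 0)
v = 117/38 (v = 3 - (10 - 19)/(69 + 45) = 3 - (-9)/114 = 3 - 1*(-3/38) = 3 + 3/38 = 117/38 ≈ 3.0789)
o(8, k) + v*108 = 8 + (117/38)*108 = 8 + 6318/19 = 6470/19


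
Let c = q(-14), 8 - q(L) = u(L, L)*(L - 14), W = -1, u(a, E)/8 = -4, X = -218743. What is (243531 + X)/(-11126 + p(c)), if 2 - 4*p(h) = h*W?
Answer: -49576/22695 ≈ -2.1844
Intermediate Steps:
u(a, E) = -32 (u(a, E) = 8*(-4) = -32)
q(L) = -440 + 32*L (q(L) = 8 - (-32)*(L - 14) = 8 - (-32)*(-14 + L) = 8 - (448 - 32*L) = 8 + (-448 + 32*L) = -440 + 32*L)
c = -888 (c = -440 + 32*(-14) = -440 - 448 = -888)
p(h) = ½ + h/4 (p(h) = ½ - h*(-1)/4 = ½ - (-1)*h/4 = ½ + h/4)
(243531 + X)/(-11126 + p(c)) = (243531 - 218743)/(-11126 + (½ + (¼)*(-888))) = 24788/(-11126 + (½ - 222)) = 24788/(-11126 - 443/2) = 24788/(-22695/2) = 24788*(-2/22695) = -49576/22695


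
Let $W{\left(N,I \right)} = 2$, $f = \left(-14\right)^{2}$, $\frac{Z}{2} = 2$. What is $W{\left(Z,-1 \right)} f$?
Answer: $392$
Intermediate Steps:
$Z = 4$ ($Z = 2 \cdot 2 = 4$)
$f = 196$
$W{\left(Z,-1 \right)} f = 2 \cdot 196 = 392$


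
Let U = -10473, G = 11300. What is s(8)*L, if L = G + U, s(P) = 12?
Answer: 9924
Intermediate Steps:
L = 827 (L = 11300 - 10473 = 827)
s(8)*L = 12*827 = 9924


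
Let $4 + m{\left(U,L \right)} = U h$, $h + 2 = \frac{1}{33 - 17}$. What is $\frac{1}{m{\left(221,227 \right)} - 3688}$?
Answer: $- \frac{16}{65923} \approx -0.00024271$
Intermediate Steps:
$h = - \frac{31}{16}$ ($h = -2 + \frac{1}{33 - 17} = -2 + \frac{1}{16} = - \frac{31}{16} \approx -1.9375$)
$m{\left(U,L \right)} = -4 - \frac{31 U}{16}$ ($m{\left(U,L \right)} = -4 + U \left(- \frac{31}{16}\right) = -4 - \frac{31 U}{16}$)
$\frac{1}{m{\left(221,227 \right)} - 3688} = \frac{1}{\left(-4 - \frac{6851}{16}\right) - 3688} = \frac{1}{- \frac{6915}{16} - 3688} = \frac{1}{- \frac{65923}{16}} = - \frac{16}{65923}$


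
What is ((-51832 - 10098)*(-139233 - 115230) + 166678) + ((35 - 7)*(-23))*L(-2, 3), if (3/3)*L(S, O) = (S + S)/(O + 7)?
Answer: 78795302628/5 ≈ 1.5759e+10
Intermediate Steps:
L(S, O) = 2*S/(7 + O) (L(S, O) = (S + S)/(O + 7) = (2*S)/(7 + O) = 2*S/(7 + O))
((-51832 - 10098)*(-139233 - 115230) + 166678) + ((35 - 7)*(-23))*L(-2, 3) = ((-51832 - 10098)*(-139233 - 115230) + 166678) + ((35 - 7)*(-23))*(2*(-2)/(7 + 3)) = (-61930*(-254463) + 166678) + (28*(-23))*(2*(-2)/10) = (15758893590 + 166678) - 1288*(-2)/10 = 15759060268 - 644*(-⅖) = 15759060268 + 1288/5 = 78795302628/5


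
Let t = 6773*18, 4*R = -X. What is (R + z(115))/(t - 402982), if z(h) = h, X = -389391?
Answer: -389851/1124272 ≈ -0.34676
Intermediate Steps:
R = 389391/4 (R = (-1*(-389391))/4 = (¼)*389391 = 389391/4 ≈ 97348.)
t = 121914
(R + z(115))/(t - 402982) = (389391/4 + 115)/(121914 - 402982) = (389851/4)/(-281068) = (389851/4)*(-1/281068) = -389851/1124272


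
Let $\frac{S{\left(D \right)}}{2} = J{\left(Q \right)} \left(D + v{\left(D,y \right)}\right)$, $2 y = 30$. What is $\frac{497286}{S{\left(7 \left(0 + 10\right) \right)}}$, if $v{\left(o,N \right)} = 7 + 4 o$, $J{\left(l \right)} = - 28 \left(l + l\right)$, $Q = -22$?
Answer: $\frac{82881}{146608} \approx 0.56532$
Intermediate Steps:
$y = 15$ ($y = \frac{1}{2} \cdot 30 = 15$)
$J{\left(l \right)} = - 56 l$ ($J{\left(l \right)} = - 28 \cdot 2 l = - 56 l$)
$S{\left(D \right)} = 17248 + 12320 D$ ($S{\left(D \right)} = 2 \left(-56\right) \left(-22\right) \left(D + \left(7 + 4 D\right)\right) = 2 \cdot 1232 \left(7 + 5 D\right) = 2 \left(8624 + 6160 D\right) = 17248 + 12320 D$)
$\frac{497286}{S{\left(7 \left(0 + 10\right) \right)}} = \frac{497286}{17248 + 12320 \cdot 7 \left(0 + 10\right)} = \frac{497286}{17248 + 12320 \cdot 7 \cdot 10} = \frac{497286}{17248 + 12320 \cdot 70} = \frac{497286}{17248 + 862400} = \frac{497286}{879648} = 497286 \cdot \frac{1}{879648} = \frac{82881}{146608}$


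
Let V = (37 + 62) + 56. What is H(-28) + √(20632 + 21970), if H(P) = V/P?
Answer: -155/28 + √42602 ≈ 200.87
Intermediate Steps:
V = 155 (V = 99 + 56 = 155)
H(P) = 155/P
H(-28) + √(20632 + 21970) = 155/(-28) + √(20632 + 21970) = 155*(-1/28) + √42602 = -155/28 + √42602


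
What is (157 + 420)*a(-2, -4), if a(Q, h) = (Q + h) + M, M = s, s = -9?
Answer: -8655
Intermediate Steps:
M = -9
a(Q, h) = -9 + Q + h (a(Q, h) = (Q + h) - 9 = -9 + Q + h)
(157 + 420)*a(-2, -4) = (157 + 420)*(-9 - 2 - 4) = 577*(-15) = -8655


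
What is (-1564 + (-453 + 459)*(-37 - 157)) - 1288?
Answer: -4016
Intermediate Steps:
(-1564 + (-453 + 459)*(-37 - 157)) - 1288 = (-1564 + 6*(-194)) - 1288 = (-1564 - 1164) - 1288 = -2728 - 1288 = -4016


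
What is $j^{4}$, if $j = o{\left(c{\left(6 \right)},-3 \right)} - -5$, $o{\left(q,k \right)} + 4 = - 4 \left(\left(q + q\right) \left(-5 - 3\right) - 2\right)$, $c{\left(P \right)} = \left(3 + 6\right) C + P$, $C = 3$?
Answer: $20237770846881$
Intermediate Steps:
$c{\left(P \right)} = 27 + P$ ($c{\left(P \right)} = \left(3 + 6\right) 3 + P = 9 \cdot 3 + P = 27 + P$)
$o{\left(q,k \right)} = 4 + 64 q$ ($o{\left(q,k \right)} = -4 - 4 \left(\left(q + q\right) \left(-5 - 3\right) - 2\right) = -4 - 4 \left(2 q \left(-8\right) - 2\right) = -4 - 4 \left(- 16 q - 2\right) = -4 - 4 \left(-2 - 16 q\right) = -4 + \left(8 + 64 q\right) = 4 + 64 q$)
$j = 2121$ ($j = \left(4 + 64 \left(27 + 6\right)\right) - -5 = \left(4 + 64 \cdot 33\right) + 5 = \left(4 + 2112\right) + 5 = 2116 + 5 = 2121$)
$j^{4} = 2121^{4} = 20237770846881$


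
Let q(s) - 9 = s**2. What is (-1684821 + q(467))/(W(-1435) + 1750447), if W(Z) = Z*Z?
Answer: -1466723/3809672 ≈ -0.38500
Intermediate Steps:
W(Z) = Z**2
q(s) = 9 + s**2
(-1684821 + q(467))/(W(-1435) + 1750447) = (-1684821 + (9 + 467**2))/((-1435)**2 + 1750447) = (-1684821 + (9 + 218089))/(2059225 + 1750447) = (-1684821 + 218098)/3809672 = -1466723*1/3809672 = -1466723/3809672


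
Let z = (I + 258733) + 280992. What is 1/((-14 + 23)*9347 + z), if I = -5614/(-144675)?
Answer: 144675/90255215014 ≈ 1.6030e-6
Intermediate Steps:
I = 5614/144675 (I = -5614*(-1/144675) = 5614/144675 ≈ 0.038804)
z = 78084719989/144675 (z = (5614/144675 + 258733) + 280992 = 37432202389/144675 + 280992 = 78084719989/144675 ≈ 5.3973e+5)
1/((-14 + 23)*9347 + z) = 1/((-14 + 23)*9347 + 78084719989/144675) = 1/(9*9347 + 78084719989/144675) = 1/(84123 + 78084719989/144675) = 1/(90255215014/144675) = 144675/90255215014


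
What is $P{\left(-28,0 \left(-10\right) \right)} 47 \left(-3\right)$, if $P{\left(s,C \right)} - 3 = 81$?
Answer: $-11844$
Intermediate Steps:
$P{\left(s,C \right)} = 84$ ($P{\left(s,C \right)} = 3 + 81 = 84$)
$P{\left(-28,0 \left(-10\right) \right)} 47 \left(-3\right) = 84 \cdot 47 \left(-3\right) = 84 \left(-141\right) = -11844$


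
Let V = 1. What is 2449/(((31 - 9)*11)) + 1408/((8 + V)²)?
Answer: 539105/19602 ≈ 27.503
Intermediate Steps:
2449/(((31 - 9)*11)) + 1408/((8 + V)²) = 2449/(((31 - 9)*11)) + 1408/((8 + 1)²) = 2449/((22*11)) + 1408/(9²) = 2449/242 + 1408/81 = 539105/19602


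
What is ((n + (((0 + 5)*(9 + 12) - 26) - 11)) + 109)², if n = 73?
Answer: 62500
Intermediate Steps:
((n + (((0 + 5)*(9 + 12) - 26) - 11)) + 109)² = ((73 + (((0 + 5)*(9 + 12) - 26) - 11)) + 109)² = ((73 + ((5*21 - 26) - 11)) + 109)² = ((73 + ((105 - 26) - 11)) + 109)² = ((73 + (79 - 11)) + 109)² = ((73 + 68) + 109)² = (141 + 109)² = 250² = 62500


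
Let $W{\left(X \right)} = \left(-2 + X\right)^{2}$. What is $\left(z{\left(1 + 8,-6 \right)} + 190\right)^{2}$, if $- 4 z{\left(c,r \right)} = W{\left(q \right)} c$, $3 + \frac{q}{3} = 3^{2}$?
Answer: $148996$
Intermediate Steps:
$q = 18$ ($q = -9 + 3 \cdot 3^{2} = -9 + 3 \cdot 9 = -9 + 27 = 18$)
$z{\left(c,r \right)} = - 64 c$ ($z{\left(c,r \right)} = - \frac{\left(-2 + 18\right)^{2} c}{4} = - \frac{16^{2} c}{4} = - \frac{256 c}{4} = - 64 c$)
$\left(z{\left(1 + 8,-6 \right)} + 190\right)^{2} = \left(- 64 \left(1 + 8\right) + 190\right)^{2} = \left(\left(-64\right) 9 + 190\right)^{2} = \left(-576 + 190\right)^{2} = \left(-386\right)^{2} = 148996$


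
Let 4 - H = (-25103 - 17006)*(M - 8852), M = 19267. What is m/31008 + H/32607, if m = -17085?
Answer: 29626304663/2202784 ≈ 13449.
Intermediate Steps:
H = 438565239 (H = 4 - (-25103 - 17006)*(19267 - 8852) = 4 - (-42109)*10415 = 4 - 1*(-438565235) = 4 + 438565235 = 438565239)
m/31008 + H/32607 = -17085/31008 + 438565239/32607 = -17085*1/31008 + 438565239*(1/32607) = -335/608 + 48729471/3623 = 29626304663/2202784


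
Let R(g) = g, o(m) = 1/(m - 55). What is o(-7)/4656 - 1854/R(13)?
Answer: -535197901/3752736 ≈ -142.62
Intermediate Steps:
o(m) = 1/(-55 + m)
o(-7)/4656 - 1854/R(13) = 1/(-55 - 7*4656) - 1854/13 = (1/4656)/(-62) - 1854*1/13 = -1/62*1/4656 - 1854/13 = -1/288672 - 1854/13 = -535197901/3752736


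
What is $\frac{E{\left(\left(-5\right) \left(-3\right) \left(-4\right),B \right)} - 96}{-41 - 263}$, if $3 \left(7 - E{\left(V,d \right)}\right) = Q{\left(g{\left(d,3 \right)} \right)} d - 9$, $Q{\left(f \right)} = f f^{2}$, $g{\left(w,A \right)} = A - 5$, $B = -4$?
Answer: $\frac{145}{456} \approx 0.31798$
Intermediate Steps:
$g{\left(w,A \right)} = -5 + A$
$Q{\left(f \right)} = f^{3}$
$E{\left(V,d \right)} = 10 + \frac{8 d}{3}$ ($E{\left(V,d \right)} = 7 - \frac{\left(-5 + 3\right)^{3} d - 9}{3} = 7 - \frac{\left(-2\right)^{3} d - 9}{3} = 7 - \frac{- 8 d - 9}{3} = 7 - \frac{-9 - 8 d}{3} = 7 + \left(3 + \frac{8 d}{3}\right) = 10 + \frac{8 d}{3}$)
$\frac{E{\left(\left(-5\right) \left(-3\right) \left(-4\right),B \right)} - 96}{-41 - 263} = \frac{\left(10 + \frac{8}{3} \left(-4\right)\right) - 96}{-41 - 263} = \frac{\left(10 - \frac{32}{3}\right) - 96}{-304} = \left(- \frac{2}{3} - 96\right) \left(- \frac{1}{304}\right) = \left(- \frac{290}{3}\right) \left(- \frac{1}{304}\right) = \frac{145}{456}$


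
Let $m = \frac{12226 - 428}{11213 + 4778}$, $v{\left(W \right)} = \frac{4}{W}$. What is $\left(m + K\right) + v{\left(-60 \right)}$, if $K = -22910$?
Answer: $- \frac{5495146171}{239865} \approx -22909.0$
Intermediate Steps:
$m = \frac{11798}{15991} \approx 0.73779$
$\left(m + K\right) + v{\left(-60 \right)} = \left(\frac{11798}{15991} - 22910\right) + \frac{4}{-60} = - \frac{366342012}{15991} + 4 \left(- \frac{1}{60}\right) = - \frac{366342012}{15991} - \frac{1}{15} = - \frac{5495146171}{239865}$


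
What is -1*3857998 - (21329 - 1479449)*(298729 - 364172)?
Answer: -95427605158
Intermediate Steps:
-1*3857998 - (21329 - 1479449)*(298729 - 364172) = -3857998 - (-1458120)*(-65443) = -3857998 - 1*95423747160 = -3857998 - 95423747160 = -95427605158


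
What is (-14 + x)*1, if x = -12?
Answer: -26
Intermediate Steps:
(-14 + x)*1 = (-14 - 12)*1 = -26*1 = -26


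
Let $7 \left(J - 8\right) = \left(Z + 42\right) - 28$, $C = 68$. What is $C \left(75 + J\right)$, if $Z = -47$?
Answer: $\frac{37264}{7} \approx 5323.4$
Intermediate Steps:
$J = \frac{23}{7}$ ($J = 8 + \frac{\left(-47 + 42\right) - 28}{7} = 8 + \frac{-5 - 28}{7} = 8 + \frac{1}{7} \left(-33\right) = 8 - \frac{33}{7} = \frac{23}{7} \approx 3.2857$)
$C \left(75 + J\right) = 68 \left(75 + \frac{23}{7}\right) = 68 \cdot \frac{548}{7} = \frac{37264}{7}$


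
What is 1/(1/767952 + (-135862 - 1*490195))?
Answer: -767952/480781725263 ≈ -1.5973e-6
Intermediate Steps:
1/(1/767952 + (-135862 - 1*490195)) = 1/(1/767952 + (-135862 - 490195)) = 1/(1/767952 - 626057) = 1/(-480781725263/767952) = -767952/480781725263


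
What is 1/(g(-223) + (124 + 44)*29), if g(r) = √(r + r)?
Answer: 2436/11868415 - I*√446/23736830 ≈ 0.00020525 - 8.897e-7*I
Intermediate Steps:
g(r) = √2*√r (g(r) = √(2*r) = √2*√r)
1/(g(-223) + (124 + 44)*29) = 1/(√2*√(-223) + (124 + 44)*29) = 1/(√2*(I*√223) + 168*29) = 1/(I*√446 + 4872) = 1/(4872 + I*√446)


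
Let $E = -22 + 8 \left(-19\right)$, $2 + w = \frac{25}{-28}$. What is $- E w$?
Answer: $- \frac{7047}{14} \approx -503.36$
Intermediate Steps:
$w = - \frac{81}{28}$ ($w = -2 + \frac{25}{-28} = -2 + 25 \left(- \frac{1}{28}\right) = -2 - \frac{25}{28} = - \frac{81}{28} \approx -2.8929$)
$E = -174$ ($E = -22 - 152 = -174$)
$- E w = - \frac{\left(-174\right) \left(-81\right)}{28} = \left(-1\right) \frac{7047}{14} = - \frac{7047}{14}$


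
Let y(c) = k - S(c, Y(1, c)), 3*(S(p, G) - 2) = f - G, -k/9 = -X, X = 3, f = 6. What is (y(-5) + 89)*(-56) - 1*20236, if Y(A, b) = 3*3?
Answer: -26676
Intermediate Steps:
k = 27 (k = -(-9)*3 = -9*(-3) = 27)
Y(A, b) = 9
S(p, G) = 4 - G/3 (S(p, G) = 2 + (6 - G)/3 = 2 + (2 - G/3) = 4 - G/3)
y(c) = 26 (y(c) = 27 - (4 - ⅓*9) = 27 - (4 - 3) = 27 - 1*1 = 27 - 1 = 26)
(y(-5) + 89)*(-56) - 1*20236 = (26 + 89)*(-56) - 1*20236 = 115*(-56) - 20236 = -6440 - 20236 = -26676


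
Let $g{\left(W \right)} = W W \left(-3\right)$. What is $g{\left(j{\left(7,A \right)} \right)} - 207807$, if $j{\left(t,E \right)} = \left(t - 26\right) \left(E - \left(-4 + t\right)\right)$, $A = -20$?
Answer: $-780714$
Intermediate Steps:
$j{\left(t,E \right)} = \left(-26 + t\right) \left(4 + E - t\right)$
$g{\left(W \right)} = - 3 W^{2}$ ($g{\left(W \right)} = W^{2} \left(-3\right) = - 3 W^{2}$)
$g{\left(j{\left(7,A \right)} \right)} - 207807 = - 3 \left(-104 - 7^{2} - -520 + 30 \cdot 7 - 140\right)^{2} - 207807 = - 3 \left(-104 - 49 + 520 + 210 - 140\right)^{2} - 207807 = - 3 \cdot 437^{2} - 207807 = \left(-3\right) 190969 - 207807 = -572907 - 207807 = -780714$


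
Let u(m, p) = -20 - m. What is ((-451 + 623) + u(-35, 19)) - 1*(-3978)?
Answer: 4165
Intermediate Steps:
((-451 + 623) + u(-35, 19)) - 1*(-3978) = ((-451 + 623) + (-20 - 1*(-35))) - 1*(-3978) = (172 + (-20 + 35)) + 3978 = (172 + 15) + 3978 = 187 + 3978 = 4165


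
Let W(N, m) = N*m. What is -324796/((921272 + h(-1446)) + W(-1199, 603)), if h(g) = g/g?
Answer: -81199/49569 ≈ -1.6381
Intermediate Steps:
h(g) = 1
-324796/((921272 + h(-1446)) + W(-1199, 603)) = -324796/((921272 + 1) - 1199*603) = -324796/(921273 - 722997) = -324796/198276 = -324796*1/198276 = -81199/49569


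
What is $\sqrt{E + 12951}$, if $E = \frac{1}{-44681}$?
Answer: $\frac{\sqrt{25855269652030}}{44681} \approx 113.8$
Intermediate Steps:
$E = - \frac{1}{44681} \approx -2.2381 \cdot 10^{-5}$
$\sqrt{E + 12951} = \sqrt{- \frac{1}{44681} + 12951} = \sqrt{\frac{578663630}{44681}} = \frac{\sqrt{25855269652030}}{44681}$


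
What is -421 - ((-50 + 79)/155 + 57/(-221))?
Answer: -14418929/34255 ≈ -420.93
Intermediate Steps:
-421 - ((-50 + 79)/155 + 57/(-221)) = -421 - (29*(1/155) + 57*(-1/221)) = -421 - (29/155 - 57/221) = -421 - 1*(-2426/34255) = -421 + 2426/34255 = -14418929/34255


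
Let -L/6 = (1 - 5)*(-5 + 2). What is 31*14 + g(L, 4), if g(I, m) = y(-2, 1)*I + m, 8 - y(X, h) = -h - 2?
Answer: -354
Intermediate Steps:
L = -72 (L = -6*(1 - 5)*(-5 + 2) = -(-24)*(-3) = -6*12 = -72)
y(X, h) = 10 + h (y(X, h) = 8 - (-h - 2) = 8 - (-2 - h) = 8 + (2 + h) = 10 + h)
g(I, m) = m + 11*I (g(I, m) = (10 + 1)*I + m = 11*I + m = m + 11*I)
31*14 + g(L, 4) = 31*14 + (4 + 11*(-72)) = 434 + (4 - 792) = 434 - 788 = -354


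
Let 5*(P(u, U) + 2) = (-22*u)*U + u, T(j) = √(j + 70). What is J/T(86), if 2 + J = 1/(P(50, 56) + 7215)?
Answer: -10195*√39/397566 ≈ -0.16014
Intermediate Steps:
T(j) = √(70 + j)
P(u, U) = -2 + u/5 - 22*U*u/5 (P(u, U) = -2 + ((-22*u)*U + u)/5 = -2 + (-22*U*u + u)/5 = -2 + (u - 22*U*u)/5 = -2 + (u/5 - 22*U*u/5) = -2 + u/5 - 22*U*u/5)
J = -10195/5097 (J = -2 + 1/((-2 + (⅕)*50 - 22/5*56*50) + 7215) = -2 + 1/((-2 + 10 - 12320) + 7215) = -2 + 1/(-12312 + 7215) = -2 + 1/(-5097) = -2 - 1/5097 = -10195/5097 ≈ -2.0002)
J/T(86) = -10195/(5097*√(70 + 86)) = -10195*√39/78/5097 = -10195*√39/397566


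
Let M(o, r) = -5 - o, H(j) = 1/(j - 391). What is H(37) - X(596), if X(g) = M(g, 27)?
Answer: 212753/354 ≈ 601.00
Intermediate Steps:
H(j) = 1/(-391 + j)
X(g) = -5 - g
H(37) - X(596) = 1/(-391 + 37) - (-5 - 1*596) = 1/(-354) - (-5 - 596) = -1/354 - 1*(-601) = -1/354 + 601 = 212753/354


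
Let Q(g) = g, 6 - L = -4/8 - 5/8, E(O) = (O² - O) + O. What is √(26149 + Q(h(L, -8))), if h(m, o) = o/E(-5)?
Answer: √653717/5 ≈ 161.71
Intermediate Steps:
E(O) = O²
L = 57/8 (L = 6 - (-4/8 - 5/8) = 6 - (-4*⅛ - 5*⅛) = 6 - (-½ - 5/8) = 6 - 1*(-9/8) = 6 + 9/8 = 57/8 ≈ 7.1250)
h(m, o) = o/25 (h(m, o) = o/((-5)²) = o/25)
√(26149 + Q(h(L, -8))) = √(26149 + (1/25)*(-8)) = √(26149 - 8/25) = √(653717/25) = √653717/5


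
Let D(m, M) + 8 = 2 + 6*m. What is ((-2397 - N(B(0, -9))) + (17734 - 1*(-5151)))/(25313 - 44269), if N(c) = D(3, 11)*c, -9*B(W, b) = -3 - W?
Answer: -5121/4739 ≈ -1.0806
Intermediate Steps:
D(m, M) = -6 + 6*m (D(m, M) = -8 + (2 + 6*m) = -6 + 6*m)
B(W, b) = ⅓ + W/9 (B(W, b) = -(-3 - W)/9 = ⅓ + W/9)
N(c) = 12*c (N(c) = (-6 + 6*3)*c = (-6 + 18)*c = 12*c)
((-2397 - N(B(0, -9))) + (17734 - 1*(-5151)))/(25313 - 44269) = ((-2397 - 12*(⅓ + (⅑)*0)) + (17734 - 1*(-5151)))/(25313 - 44269) = ((-2397 - 12*(⅓ + 0)) + (17734 + 5151))/(-18956) = ((-2397 - 12/3) + 22885)*(-1/18956) = ((-2397 - 1*4) + 22885)*(-1/18956) = ((-2397 - 4) + 22885)*(-1/18956) = (-2401 + 22885)*(-1/18956) = 20484*(-1/18956) = -5121/4739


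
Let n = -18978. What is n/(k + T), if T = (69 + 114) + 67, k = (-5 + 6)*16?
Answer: -9489/133 ≈ -71.346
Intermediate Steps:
k = 16 (k = 1*16 = 16)
T = 250 (T = 183 + 67 = 250)
n/(k + T) = -18978/(16 + 250) = -18978/266 = -18978*1/266 = -9489/133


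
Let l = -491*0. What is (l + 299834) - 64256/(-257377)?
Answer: 77170439674/257377 ≈ 2.9983e+5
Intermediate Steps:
l = 0
(l + 299834) - 64256/(-257377) = (0 + 299834) - 64256/(-257377) = 299834 - 64256*(-1/257377) = 299834 + 64256/257377 = 77170439674/257377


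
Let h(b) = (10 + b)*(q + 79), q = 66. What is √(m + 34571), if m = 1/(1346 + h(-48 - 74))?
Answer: √7668927644862/14894 ≈ 185.93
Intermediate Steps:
h(b) = 1450 + 145*b (h(b) = (10 + b)*(66 + 79) = (10 + b)*145 = 1450 + 145*b)
m = -1/14894 (m = 1/(1346 + (1450 + 145*(-48 - 74))) = 1/(1346 + (1450 + 145*(-122))) = 1/(1346 + (1450 - 17690)) = 1/(1346 - 16240) = 1/(-14894) = -1/14894 ≈ -6.7141e-5)
√(m + 34571) = √(-1/14894 + 34571) = √(514900473/14894) = √7668927644862/14894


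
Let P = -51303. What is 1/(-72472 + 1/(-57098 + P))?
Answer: -108401/7856037273 ≈ -1.3798e-5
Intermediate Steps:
1/(-72472 + 1/(-57098 + P)) = 1/(-72472 + 1/(-57098 - 51303)) = 1/(-72472 + 1/(-108401)) = 1/(-72472 - 1/108401) = 1/(-7856037273/108401) = -108401/7856037273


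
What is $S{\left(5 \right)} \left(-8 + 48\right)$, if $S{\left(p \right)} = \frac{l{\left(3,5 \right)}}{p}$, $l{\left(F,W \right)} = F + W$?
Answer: $64$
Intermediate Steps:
$S{\left(p \right)} = \frac{8}{p}$ ($S{\left(p \right)} = \frac{3 + 5}{p} = \frac{8}{p}$)
$S{\left(5 \right)} \left(-8 + 48\right) = \frac{8}{5} \left(-8 + 48\right) = 8 \cdot \frac{1}{5} \cdot 40 = \frac{8}{5} \cdot 40 = 64$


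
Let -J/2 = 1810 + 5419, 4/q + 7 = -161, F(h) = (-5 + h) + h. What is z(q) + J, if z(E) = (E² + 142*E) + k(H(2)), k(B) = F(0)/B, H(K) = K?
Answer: -25514285/1764 ≈ -14464.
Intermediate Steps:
F(h) = -5 + 2*h
k(B) = -5/B (k(B) = (-5 + 2*0)/B = (-5 + 0)/B = -5/B)
q = -1/42 (q = 4/(-7 - 161) = 4/(-168) = 4*(-1/168) = -1/42 ≈ -0.023810)
J = -14458 (J = -2*(1810 + 5419) = -2*7229 = -14458)
z(E) = -5/2 + E² + 142*E (z(E) = (E² + 142*E) - 5/2 = -5/2 + E² + 142*E)
z(q) + J = (-5/2 + (-1/42)² + 142*(-1/42)) - 14458 = (-5/2 + 1/1764 - 71/21) - 14458 = -10373/1764 - 14458 = -25514285/1764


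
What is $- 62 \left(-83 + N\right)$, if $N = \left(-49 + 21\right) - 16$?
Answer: $7874$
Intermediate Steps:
$N = -44$ ($N = -28 - 16 = -44$)
$- 62 \left(-83 + N\right) = - 62 \left(-83 - 44\right) = \left(-62\right) \left(-127\right) = 7874$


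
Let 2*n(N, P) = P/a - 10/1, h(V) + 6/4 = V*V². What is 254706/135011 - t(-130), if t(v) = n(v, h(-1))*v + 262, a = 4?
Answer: -1026881183/1080088 ≈ -950.74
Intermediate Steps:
h(V) = -3/2 + V³ (h(V) = -3/2 + V*V² = -3/2 + V³)
n(N, P) = -5 + P/8 (n(N, P) = (P/4 - 10/1)/2 = (P*(¼) - 10*1)/2 = (P/4 - 10)/2 = (-10 + P/4)/2 = -5 + P/8)
t(v) = 262 - 85*v/16 (t(v) = (-5 + (-3/2 + (-1)³)/8)*v + 262 = (-5 + (-3/2 - 1)/8)*v + 262 = (-5 + (⅛)*(-5/2))*v + 262 = (-5 - 5/16)*v + 262 = -85*v/16 + 262 = 262 - 85*v/16)
254706/135011 - t(-130) = 254706/135011 - (262 - 85/16*(-130)) = 254706*(1/135011) - (262 + 5525/8) = 254706/135011 - 1*7621/8 = 254706/135011 - 7621/8 = -1026881183/1080088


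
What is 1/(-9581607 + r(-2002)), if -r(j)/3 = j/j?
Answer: -1/9581610 ≈ -1.0437e-7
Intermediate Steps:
r(j) = -3 (r(j) = -3*j/j = -3*1 = -3)
1/(-9581607 + r(-2002)) = 1/(-9581607 - 3) = 1/(-9581610) = -1/9581610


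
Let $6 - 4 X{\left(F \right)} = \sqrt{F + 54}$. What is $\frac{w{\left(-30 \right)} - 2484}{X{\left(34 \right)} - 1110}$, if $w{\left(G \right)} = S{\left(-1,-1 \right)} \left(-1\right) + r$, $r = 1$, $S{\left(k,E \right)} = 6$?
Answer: $\frac{11036226}{4915067} - \frac{4978 \sqrt{22}}{4915067} \approx 2.2406$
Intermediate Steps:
$X{\left(F \right)} = \frac{3}{2} - \frac{\sqrt{54 + F}}{4}$ ($X{\left(F \right)} = \frac{3}{2} - \frac{\sqrt{F + 54}}{4} = \frac{3}{2} - \frac{\sqrt{54 + F}}{4}$)
$w{\left(G \right)} = -5$ ($w{\left(G \right)} = 6 \left(-1\right) + 1 = -6 + 1 = -5$)
$\frac{w{\left(-30 \right)} - 2484}{X{\left(34 \right)} - 1110} = \frac{-5 - 2484}{\left(\frac{3}{2} - \frac{\sqrt{54 + 34}}{4}\right) - 1110} = - \frac{2489}{\left(\frac{3}{2} - \frac{\sqrt{88}}{4}\right) - 1110} = - \frac{2489}{\left(\frac{3}{2} - \frac{2 \sqrt{22}}{4}\right) - 1110} = - \frac{2489}{\left(\frac{3}{2} - \frac{\sqrt{22}}{2}\right) - 1110} = - \frac{2489}{- \frac{2217}{2} - \frac{\sqrt{22}}{2}}$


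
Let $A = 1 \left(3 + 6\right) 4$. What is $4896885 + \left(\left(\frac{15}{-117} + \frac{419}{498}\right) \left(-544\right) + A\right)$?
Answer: $\frac{5283359151}{1079} \approx 4.8965 \cdot 10^{6}$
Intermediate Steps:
$A = 36$ ($A = 1 \cdot 9 \cdot 4 = 1 \cdot 36 = 36$)
$4896885 + \left(\left(\frac{15}{-117} + \frac{419}{498}\right) \left(-544\right) + A\right) = 4896885 + \left(\left(\frac{15}{-117} + \frac{419}{498}\right) \left(-544\right) + 36\right) = 4896885 + \left(\left(15 \left(- \frac{1}{117}\right) + 419 \cdot \frac{1}{498}\right) \left(-544\right) + 36\right) = 4896885 + \left(\left(- \frac{5}{39} + \frac{419}{498}\right) \left(-544\right) + 36\right) = 4896885 + \left(\frac{1539}{2158} \left(-544\right) + 36\right) = 4896885 + \left(- \frac{418608}{1079} + 36\right) = 4896885 - \frac{379764}{1079} = \frac{5283359151}{1079}$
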